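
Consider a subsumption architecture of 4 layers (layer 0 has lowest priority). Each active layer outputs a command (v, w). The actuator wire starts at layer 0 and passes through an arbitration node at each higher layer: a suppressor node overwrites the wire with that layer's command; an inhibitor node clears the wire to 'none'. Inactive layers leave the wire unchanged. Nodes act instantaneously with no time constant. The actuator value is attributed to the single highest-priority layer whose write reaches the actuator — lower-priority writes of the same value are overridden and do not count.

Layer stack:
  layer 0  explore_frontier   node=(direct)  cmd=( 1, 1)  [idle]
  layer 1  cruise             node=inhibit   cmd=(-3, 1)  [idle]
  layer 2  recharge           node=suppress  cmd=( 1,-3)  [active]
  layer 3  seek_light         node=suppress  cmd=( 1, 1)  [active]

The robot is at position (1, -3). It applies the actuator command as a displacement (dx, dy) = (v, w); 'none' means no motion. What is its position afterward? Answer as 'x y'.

2 -2

L0 explore_frontier: idle → wire = none
L1 cruise: idle → wire stays none
L2 recharge: active, suppressor → wire = (1, -3)
L3 seek_light: active, suppressor → wire = (1, 1)
actuator = (1, 1)
position: (1, -3) + (1, 1) = (2, -2)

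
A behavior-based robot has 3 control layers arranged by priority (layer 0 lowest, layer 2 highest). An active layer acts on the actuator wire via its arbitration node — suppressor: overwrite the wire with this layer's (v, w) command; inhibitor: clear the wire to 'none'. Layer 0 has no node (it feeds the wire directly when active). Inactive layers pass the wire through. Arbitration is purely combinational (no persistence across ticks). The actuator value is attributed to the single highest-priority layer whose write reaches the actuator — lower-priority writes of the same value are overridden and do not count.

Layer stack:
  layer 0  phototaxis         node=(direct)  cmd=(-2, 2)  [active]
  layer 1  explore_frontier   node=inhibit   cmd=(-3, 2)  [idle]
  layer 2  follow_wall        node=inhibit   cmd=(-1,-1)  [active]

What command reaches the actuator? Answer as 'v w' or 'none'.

none

[0] phototaxis on; wire := (-2, 2)
[1] explore_frontier off; pass (-2, 2)
[2] follow_wall on (inhibit); wire := none
output none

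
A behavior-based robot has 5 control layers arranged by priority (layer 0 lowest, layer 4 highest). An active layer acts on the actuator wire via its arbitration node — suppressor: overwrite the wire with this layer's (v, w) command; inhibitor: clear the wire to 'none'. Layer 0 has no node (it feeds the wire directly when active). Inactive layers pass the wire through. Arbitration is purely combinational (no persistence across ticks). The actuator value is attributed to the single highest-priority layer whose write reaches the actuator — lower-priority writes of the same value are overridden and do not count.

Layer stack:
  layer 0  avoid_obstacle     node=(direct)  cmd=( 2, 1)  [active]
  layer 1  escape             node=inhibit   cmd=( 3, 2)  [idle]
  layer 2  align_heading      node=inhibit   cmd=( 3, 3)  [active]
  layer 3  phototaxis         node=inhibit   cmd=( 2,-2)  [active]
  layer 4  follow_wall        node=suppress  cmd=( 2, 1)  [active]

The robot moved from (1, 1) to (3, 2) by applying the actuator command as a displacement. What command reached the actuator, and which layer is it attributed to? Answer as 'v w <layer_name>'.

2 1 follow_wall

displacement = (3, 2) − (1, 1) = (2, 1)
L0 avoid_obstacle: active, feeds wire = (2, 1)
L1 escape: idle → wire stays (2, 1)
L2 align_heading: active, inhibitor → wire = none
L3 phototaxis: active, inhibitor → wire = none
L4 follow_wall: active, suppressor → wire = (2, 1)
actuator = (2, 1) — from layer 4 (follow_wall)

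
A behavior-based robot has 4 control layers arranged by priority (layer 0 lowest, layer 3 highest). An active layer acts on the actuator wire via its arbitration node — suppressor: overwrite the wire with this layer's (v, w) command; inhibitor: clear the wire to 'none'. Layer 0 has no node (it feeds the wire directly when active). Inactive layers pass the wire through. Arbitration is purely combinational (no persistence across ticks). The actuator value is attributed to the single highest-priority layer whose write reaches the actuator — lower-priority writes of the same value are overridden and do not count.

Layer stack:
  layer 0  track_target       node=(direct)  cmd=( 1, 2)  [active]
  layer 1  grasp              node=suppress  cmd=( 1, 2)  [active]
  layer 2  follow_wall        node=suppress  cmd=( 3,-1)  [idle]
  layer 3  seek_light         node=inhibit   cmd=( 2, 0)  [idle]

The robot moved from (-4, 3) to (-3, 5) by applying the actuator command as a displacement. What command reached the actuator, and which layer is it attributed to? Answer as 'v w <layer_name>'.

displacement = (-3, 5) − (-4, 3) = (1, 2)
layer 0 (track_target) active — direct: (1, 2)
layer 1 (grasp) active — suppresses: (1, 2)
layer 2 (follow_wall) idle — unchanged: (1, 2)
layer 3 (seek_light) idle — unchanged: (1, 2)
→ actuator (1, 2) — from layer 1 (grasp)

1 2 grasp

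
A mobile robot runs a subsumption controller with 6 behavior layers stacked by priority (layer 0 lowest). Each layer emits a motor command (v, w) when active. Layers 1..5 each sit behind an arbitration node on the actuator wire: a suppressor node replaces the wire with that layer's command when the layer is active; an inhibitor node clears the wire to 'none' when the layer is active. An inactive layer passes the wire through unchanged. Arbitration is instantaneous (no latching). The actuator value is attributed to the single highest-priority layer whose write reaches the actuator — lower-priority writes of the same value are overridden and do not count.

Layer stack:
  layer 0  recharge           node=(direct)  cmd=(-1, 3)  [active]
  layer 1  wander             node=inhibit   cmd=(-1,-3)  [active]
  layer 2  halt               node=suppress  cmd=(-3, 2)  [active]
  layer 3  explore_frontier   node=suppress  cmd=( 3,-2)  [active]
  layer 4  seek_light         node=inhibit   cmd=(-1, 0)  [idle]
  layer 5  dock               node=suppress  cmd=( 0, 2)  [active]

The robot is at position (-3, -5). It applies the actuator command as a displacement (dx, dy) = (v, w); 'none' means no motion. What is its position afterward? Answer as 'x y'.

L0 recharge: active, feeds wire = (-1, 3)
L1 wander: active, inhibitor → wire = none
L2 halt: active, suppressor → wire = (-3, 2)
L3 explore_frontier: active, suppressor → wire = (3, -2)
L4 seek_light: idle → wire stays (3, -2)
L5 dock: active, suppressor → wire = (0, 2)
actuator = (0, 2)
position: (-3, -5) + (0, 2) = (-3, -3)

-3 -3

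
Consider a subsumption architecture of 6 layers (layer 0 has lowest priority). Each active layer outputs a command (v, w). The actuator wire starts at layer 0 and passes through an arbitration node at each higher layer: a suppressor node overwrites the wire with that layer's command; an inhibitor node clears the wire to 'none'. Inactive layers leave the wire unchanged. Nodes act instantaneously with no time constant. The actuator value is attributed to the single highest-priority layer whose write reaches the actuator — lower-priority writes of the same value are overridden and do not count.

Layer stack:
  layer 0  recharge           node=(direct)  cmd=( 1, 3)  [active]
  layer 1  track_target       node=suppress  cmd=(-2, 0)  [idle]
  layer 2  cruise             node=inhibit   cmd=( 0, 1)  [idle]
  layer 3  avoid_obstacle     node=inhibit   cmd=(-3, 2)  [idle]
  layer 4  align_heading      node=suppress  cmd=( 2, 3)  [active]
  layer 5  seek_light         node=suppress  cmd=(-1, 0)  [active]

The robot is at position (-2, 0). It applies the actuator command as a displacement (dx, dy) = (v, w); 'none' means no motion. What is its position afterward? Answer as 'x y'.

-3 0

[0] recharge on; wire := (1, 3)
[1] track_target off; pass (1, 3)
[2] cruise off; pass (1, 3)
[3] avoid_obstacle off; pass (1, 3)
[4] align_heading on (suppress); wire := (2, 3)
[5] seek_light on (suppress); wire := (-1, 0)
output (-1, 0)
position: (-2, 0) + (-1, 0) = (-3, 0)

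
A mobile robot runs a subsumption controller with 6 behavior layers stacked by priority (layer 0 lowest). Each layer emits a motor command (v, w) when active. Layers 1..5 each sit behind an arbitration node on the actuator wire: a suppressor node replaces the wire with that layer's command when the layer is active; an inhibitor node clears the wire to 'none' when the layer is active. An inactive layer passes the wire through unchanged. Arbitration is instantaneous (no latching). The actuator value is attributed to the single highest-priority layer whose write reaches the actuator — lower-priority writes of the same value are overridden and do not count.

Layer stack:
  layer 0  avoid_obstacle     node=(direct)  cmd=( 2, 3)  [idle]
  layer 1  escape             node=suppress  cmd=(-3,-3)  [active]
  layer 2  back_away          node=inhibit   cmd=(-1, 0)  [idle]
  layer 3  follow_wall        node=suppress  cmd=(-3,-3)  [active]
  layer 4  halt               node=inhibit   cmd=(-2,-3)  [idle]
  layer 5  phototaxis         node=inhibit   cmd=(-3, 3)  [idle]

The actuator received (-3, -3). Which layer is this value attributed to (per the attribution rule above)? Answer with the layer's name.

L0 avoid_obstacle: idle → wire = none
L1 escape: active, suppressor → wire = (-3, -3)
L2 back_away: idle → wire stays (-3, -3)
L3 follow_wall: active, suppressor → wire = (-3, -3)
L4 halt: idle → wire stays (-3, -3)
L5 phototaxis: idle → wire stays (-3, -3)
actuator = (-3, -3)
last writer: layer 3 = follow_wall

follow_wall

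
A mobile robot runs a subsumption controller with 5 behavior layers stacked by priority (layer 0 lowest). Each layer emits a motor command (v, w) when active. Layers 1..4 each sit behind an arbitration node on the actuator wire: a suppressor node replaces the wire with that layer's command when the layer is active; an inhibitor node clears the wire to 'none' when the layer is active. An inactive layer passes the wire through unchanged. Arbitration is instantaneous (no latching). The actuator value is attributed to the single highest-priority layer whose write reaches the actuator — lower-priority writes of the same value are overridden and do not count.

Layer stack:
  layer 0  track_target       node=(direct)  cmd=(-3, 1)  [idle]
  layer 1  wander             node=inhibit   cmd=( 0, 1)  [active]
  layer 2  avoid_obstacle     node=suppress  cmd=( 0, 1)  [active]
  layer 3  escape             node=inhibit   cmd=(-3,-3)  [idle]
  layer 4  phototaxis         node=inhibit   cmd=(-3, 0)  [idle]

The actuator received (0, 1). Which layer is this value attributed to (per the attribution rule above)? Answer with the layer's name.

avoid_obstacle

layer 0 (track_target) idle — none
layer 1 (wander) active — inhibits: none
layer 2 (avoid_obstacle) active — suppresses: (0, 1)
layer 3 (escape) idle — unchanged: (0, 1)
layer 4 (phototaxis) idle — unchanged: (0, 1)
→ actuator (0, 1)
last writer: layer 2 = avoid_obstacle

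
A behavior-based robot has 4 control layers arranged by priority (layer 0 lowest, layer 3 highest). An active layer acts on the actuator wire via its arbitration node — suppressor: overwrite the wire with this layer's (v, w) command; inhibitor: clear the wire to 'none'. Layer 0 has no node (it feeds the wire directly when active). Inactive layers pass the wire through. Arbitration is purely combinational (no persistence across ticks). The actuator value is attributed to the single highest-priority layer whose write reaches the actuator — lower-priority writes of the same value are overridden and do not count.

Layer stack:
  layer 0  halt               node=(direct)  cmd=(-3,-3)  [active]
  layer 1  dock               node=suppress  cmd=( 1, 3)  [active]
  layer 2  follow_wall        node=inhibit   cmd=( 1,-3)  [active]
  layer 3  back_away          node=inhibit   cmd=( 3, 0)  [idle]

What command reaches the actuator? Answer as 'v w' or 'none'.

L0 halt: active, feeds wire = (-3, -3)
L1 dock: active, suppressor → wire = (1, 3)
L2 follow_wall: active, inhibitor → wire = none
L3 back_away: idle → wire stays none
actuator = none

none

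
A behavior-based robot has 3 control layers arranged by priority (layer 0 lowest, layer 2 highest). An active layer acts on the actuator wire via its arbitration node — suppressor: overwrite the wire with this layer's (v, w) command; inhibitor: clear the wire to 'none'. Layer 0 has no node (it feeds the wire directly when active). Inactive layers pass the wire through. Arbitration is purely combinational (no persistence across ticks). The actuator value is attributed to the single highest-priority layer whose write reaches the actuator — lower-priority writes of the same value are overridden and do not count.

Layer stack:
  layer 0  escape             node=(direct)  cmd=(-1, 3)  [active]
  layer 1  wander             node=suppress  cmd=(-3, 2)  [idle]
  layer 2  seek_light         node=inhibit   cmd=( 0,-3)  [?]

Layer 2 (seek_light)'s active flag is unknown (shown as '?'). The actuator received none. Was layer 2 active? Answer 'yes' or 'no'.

yes

If layer 2 is active=yes:
  actuator would be none
If layer 2 is active=no:
  actuator would be (-1, 3)
Observed none, so layer 2 was active.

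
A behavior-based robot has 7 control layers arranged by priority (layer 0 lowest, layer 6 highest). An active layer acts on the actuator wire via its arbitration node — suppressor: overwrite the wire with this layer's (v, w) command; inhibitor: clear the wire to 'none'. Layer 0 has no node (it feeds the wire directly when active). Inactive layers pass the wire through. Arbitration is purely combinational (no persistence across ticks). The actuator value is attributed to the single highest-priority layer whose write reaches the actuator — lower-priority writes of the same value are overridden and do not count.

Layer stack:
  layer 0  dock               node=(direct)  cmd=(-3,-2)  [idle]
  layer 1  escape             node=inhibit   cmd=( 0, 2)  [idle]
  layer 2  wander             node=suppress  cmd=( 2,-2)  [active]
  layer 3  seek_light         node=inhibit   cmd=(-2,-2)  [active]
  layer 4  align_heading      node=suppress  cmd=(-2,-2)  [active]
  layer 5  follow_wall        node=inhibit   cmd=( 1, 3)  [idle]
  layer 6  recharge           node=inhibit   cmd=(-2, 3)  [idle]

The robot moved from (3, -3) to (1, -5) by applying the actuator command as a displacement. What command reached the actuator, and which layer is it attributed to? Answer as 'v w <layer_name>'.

-2 -2 align_heading

displacement = (1, -5) − (3, -3) = (-2, -2)
L0 dock: idle → wire = none
L1 escape: idle → wire stays none
L2 wander: active, suppressor → wire = (2, -2)
L3 seek_light: active, inhibitor → wire = none
L4 align_heading: active, suppressor → wire = (-2, -2)
L5 follow_wall: idle → wire stays (-2, -2)
L6 recharge: idle → wire stays (-2, -2)
actuator = (-2, -2) — from layer 4 (align_heading)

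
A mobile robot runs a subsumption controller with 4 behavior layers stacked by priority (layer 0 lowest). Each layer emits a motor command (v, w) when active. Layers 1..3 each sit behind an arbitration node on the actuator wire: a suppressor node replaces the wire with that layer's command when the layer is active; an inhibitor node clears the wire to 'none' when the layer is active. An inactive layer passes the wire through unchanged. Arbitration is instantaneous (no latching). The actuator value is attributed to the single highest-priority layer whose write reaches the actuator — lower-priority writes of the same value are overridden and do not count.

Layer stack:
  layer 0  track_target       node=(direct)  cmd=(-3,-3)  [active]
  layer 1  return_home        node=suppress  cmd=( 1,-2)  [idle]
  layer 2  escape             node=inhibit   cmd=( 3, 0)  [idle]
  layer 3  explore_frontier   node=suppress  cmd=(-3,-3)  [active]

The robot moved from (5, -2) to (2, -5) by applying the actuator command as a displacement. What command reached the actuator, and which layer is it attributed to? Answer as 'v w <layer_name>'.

-3 -3 explore_frontier

displacement = (2, -5) − (5, -2) = (-3, -3)
layer 0 (track_target) active — direct: (-3, -3)
layer 1 (return_home) idle — unchanged: (-3, -3)
layer 2 (escape) idle — unchanged: (-3, -3)
layer 3 (explore_frontier) active — suppresses: (-3, -3)
→ actuator (-3, -3) — from layer 3 (explore_frontier)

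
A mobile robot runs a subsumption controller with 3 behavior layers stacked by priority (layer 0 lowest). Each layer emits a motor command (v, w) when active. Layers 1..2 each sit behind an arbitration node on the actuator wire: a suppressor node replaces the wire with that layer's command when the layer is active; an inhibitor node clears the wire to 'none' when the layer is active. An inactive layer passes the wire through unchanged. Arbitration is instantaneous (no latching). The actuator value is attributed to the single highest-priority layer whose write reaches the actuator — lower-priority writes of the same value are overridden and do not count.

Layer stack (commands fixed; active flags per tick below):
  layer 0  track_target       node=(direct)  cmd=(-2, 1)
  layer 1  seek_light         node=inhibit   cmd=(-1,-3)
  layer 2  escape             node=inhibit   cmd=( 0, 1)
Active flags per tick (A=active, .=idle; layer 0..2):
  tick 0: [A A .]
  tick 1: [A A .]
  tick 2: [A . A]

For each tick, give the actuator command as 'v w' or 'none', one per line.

tick 0:
  L0 track_target: active, feeds wire = (-2, 1)
  L1 seek_light: active, inhibitor → wire = none
  L2 escape: idle → wire stays none
  actuator = none
tick 1:
  L0 track_target: active, feeds wire = (-2, 1)
  L1 seek_light: active, inhibitor → wire = none
  L2 escape: idle → wire stays none
  actuator = none
tick 2:
  L0 track_target: active, feeds wire = (-2, 1)
  L1 seek_light: idle → wire stays (-2, 1)
  L2 escape: active, inhibitor → wire = none
  actuator = none

none
none
none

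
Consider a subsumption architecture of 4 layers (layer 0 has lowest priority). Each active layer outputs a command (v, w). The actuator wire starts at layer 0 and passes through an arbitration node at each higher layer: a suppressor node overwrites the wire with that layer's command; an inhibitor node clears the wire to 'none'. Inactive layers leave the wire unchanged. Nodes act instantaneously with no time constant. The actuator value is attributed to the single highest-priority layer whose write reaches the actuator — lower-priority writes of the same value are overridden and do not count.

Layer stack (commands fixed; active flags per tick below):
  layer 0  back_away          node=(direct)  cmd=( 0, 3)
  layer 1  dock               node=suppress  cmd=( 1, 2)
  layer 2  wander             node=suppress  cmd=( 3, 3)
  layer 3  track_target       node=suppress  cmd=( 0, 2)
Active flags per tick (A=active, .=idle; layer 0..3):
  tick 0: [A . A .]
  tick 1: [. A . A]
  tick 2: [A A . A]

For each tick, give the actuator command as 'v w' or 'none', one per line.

3 3
0 2
0 2

tick 0:
  [0] back_away on; wire := (0, 3)
  [1] dock off; pass (0, 3)
  [2] wander on (suppress); wire := (3, 3)
  [3] track_target off; pass (3, 3)
  output (3, 3)
tick 1:
  [0] back_away off; wire := none
  [1] dock on (suppress); wire := (1, 2)
  [2] wander off; pass (1, 2)
  [3] track_target on (suppress); wire := (0, 2)
  output (0, 2)
tick 2:
  [0] back_away on; wire := (0, 3)
  [1] dock on (suppress); wire := (1, 2)
  [2] wander off; pass (1, 2)
  [3] track_target on (suppress); wire := (0, 2)
  output (0, 2)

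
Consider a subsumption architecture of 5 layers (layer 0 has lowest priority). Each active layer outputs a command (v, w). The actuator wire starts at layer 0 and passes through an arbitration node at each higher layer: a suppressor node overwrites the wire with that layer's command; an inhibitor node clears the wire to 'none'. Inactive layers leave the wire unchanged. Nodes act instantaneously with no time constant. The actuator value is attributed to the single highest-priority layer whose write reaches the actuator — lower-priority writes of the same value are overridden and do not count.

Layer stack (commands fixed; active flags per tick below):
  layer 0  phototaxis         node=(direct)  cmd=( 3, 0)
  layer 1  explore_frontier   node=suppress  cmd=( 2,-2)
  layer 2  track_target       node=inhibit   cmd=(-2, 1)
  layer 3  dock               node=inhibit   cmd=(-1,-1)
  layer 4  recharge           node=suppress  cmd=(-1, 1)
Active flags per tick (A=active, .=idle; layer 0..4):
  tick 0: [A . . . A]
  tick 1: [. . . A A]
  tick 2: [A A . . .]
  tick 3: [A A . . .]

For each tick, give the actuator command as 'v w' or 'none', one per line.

-1 1
-1 1
2 -2
2 -2

tick 0:
  layer 0 (phototaxis) active — direct: (3, 0)
  layer 1 (explore_frontier) idle — unchanged: (3, 0)
  layer 2 (track_target) idle — unchanged: (3, 0)
  layer 3 (dock) idle — unchanged: (3, 0)
  layer 4 (recharge) active — suppresses: (-1, 1)
  → actuator (-1, 1)
tick 1:
  layer 0 (phototaxis) idle — none
  layer 1 (explore_frontier) idle — unchanged: none
  layer 2 (track_target) idle — unchanged: none
  layer 3 (dock) active — inhibits: none
  layer 4 (recharge) active — suppresses: (-1, 1)
  → actuator (-1, 1)
tick 2:
  layer 0 (phototaxis) active — direct: (3, 0)
  layer 1 (explore_frontier) active — suppresses: (2, -2)
  layer 2 (track_target) idle — unchanged: (2, -2)
  layer 3 (dock) idle — unchanged: (2, -2)
  layer 4 (recharge) idle — unchanged: (2, -2)
  → actuator (2, -2)
tick 3:
  layer 0 (phototaxis) active — direct: (3, 0)
  layer 1 (explore_frontier) active — suppresses: (2, -2)
  layer 2 (track_target) idle — unchanged: (2, -2)
  layer 3 (dock) idle — unchanged: (2, -2)
  layer 4 (recharge) idle — unchanged: (2, -2)
  → actuator (2, -2)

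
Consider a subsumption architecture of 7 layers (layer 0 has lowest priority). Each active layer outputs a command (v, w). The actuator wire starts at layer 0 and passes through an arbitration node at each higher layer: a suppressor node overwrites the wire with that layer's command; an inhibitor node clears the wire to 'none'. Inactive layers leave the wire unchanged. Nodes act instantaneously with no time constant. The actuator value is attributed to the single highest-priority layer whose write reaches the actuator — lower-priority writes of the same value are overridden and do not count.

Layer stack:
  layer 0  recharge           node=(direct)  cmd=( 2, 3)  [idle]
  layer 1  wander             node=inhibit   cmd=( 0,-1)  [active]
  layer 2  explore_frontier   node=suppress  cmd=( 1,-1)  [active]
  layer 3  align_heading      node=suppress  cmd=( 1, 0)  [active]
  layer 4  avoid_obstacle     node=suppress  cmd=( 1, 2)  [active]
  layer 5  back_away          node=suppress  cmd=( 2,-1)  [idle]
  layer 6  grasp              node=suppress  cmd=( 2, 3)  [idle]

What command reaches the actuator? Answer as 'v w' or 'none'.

1 2

L0 recharge: idle → wire = none
L1 wander: active, inhibitor → wire = none
L2 explore_frontier: active, suppressor → wire = (1, -1)
L3 align_heading: active, suppressor → wire = (1, 0)
L4 avoid_obstacle: active, suppressor → wire = (1, 2)
L5 back_away: idle → wire stays (1, 2)
L6 grasp: idle → wire stays (1, 2)
actuator = (1, 2)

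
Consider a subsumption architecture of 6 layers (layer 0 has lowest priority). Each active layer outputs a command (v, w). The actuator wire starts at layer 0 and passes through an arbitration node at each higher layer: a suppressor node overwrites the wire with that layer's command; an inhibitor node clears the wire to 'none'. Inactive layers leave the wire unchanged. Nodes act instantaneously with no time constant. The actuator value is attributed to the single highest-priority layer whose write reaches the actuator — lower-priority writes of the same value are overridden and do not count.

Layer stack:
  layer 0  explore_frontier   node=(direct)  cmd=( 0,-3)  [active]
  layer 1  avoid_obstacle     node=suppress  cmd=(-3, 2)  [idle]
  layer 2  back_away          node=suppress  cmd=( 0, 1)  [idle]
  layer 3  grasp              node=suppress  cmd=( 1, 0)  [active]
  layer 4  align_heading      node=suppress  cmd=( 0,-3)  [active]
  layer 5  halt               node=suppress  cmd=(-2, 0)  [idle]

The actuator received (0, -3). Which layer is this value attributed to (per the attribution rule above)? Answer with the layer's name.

align_heading

layer 0 (explore_frontier) active — direct: (0, -3)
layer 1 (avoid_obstacle) idle — unchanged: (0, -3)
layer 2 (back_away) idle — unchanged: (0, -3)
layer 3 (grasp) active — suppresses: (1, 0)
layer 4 (align_heading) active — suppresses: (0, -3)
layer 5 (halt) idle — unchanged: (0, -3)
→ actuator (0, -3)
last writer: layer 4 = align_heading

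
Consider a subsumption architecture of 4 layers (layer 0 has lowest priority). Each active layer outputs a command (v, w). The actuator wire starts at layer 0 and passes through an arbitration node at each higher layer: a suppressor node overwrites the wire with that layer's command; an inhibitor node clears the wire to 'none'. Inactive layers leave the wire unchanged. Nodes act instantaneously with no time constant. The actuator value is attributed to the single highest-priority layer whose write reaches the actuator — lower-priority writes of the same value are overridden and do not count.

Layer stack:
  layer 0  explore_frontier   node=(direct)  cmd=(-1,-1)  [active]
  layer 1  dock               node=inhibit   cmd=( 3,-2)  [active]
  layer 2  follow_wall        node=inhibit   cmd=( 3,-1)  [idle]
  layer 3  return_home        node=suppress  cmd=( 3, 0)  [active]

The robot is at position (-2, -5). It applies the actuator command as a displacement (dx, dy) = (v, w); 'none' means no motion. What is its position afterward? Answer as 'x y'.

L0 explore_frontier: active, feeds wire = (-1, -1)
L1 dock: active, inhibitor → wire = none
L2 follow_wall: idle → wire stays none
L3 return_home: active, suppressor → wire = (3, 0)
actuator = (3, 0)
position: (-2, -5) + (3, 0) = (1, -5)

1 -5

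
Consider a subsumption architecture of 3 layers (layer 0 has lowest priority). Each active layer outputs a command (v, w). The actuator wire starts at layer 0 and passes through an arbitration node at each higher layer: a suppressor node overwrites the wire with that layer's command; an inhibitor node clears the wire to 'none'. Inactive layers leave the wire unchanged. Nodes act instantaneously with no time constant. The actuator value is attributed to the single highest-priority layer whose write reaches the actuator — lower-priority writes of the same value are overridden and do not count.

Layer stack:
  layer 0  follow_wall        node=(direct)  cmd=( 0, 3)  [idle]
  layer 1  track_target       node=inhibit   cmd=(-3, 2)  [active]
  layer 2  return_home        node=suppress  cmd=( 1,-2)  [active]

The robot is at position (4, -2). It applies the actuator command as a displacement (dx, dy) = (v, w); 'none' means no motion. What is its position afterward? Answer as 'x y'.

5 -4

[0] follow_wall off; wire := none
[1] track_target on (inhibit); wire := none
[2] return_home on (suppress); wire := (1, -2)
output (1, -2)
position: (4, -2) + (1, -2) = (5, -4)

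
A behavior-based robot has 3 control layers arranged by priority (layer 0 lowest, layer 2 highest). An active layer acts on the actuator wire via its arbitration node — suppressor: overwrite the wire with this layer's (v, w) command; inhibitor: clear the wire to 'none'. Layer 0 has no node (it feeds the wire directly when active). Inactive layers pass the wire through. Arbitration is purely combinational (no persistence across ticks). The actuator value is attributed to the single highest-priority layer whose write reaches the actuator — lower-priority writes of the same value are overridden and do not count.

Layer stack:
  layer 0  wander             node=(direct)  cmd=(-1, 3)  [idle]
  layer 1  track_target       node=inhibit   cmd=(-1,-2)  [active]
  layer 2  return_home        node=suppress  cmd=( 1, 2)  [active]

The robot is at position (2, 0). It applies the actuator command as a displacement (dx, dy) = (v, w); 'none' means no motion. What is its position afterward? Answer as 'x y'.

[0] wander off; wire := none
[1] track_target on (inhibit); wire := none
[2] return_home on (suppress); wire := (1, 2)
output (1, 2)
position: (2, 0) + (1, 2) = (3, 2)

3 2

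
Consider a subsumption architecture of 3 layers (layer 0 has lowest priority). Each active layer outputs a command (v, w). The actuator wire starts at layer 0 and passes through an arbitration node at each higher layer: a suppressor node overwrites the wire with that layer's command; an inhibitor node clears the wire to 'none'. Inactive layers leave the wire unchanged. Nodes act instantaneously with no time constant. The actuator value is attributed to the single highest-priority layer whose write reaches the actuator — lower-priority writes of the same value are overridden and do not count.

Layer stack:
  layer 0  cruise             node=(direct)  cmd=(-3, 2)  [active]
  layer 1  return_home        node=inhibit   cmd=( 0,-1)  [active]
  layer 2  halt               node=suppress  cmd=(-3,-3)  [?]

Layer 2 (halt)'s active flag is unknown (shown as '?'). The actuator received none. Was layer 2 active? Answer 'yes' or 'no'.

If layer 2 is active=yes:
  actuator would be (-3, -3)
If layer 2 is active=no:
  actuator would be none
Observed none, so layer 2 was idle.

no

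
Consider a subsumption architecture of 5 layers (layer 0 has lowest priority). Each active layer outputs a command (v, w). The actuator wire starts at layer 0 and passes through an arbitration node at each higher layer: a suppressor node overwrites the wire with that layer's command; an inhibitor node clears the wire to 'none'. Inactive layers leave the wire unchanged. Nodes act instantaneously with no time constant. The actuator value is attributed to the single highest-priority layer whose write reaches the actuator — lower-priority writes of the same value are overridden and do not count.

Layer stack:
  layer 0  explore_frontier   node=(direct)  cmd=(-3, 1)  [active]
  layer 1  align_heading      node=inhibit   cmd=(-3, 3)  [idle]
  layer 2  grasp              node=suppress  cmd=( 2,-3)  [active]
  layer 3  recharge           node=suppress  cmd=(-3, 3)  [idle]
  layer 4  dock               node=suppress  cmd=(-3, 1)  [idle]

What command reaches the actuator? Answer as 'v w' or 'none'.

2 -3

layer 0 (explore_frontier) active — direct: (-3, 1)
layer 1 (align_heading) idle — unchanged: (-3, 1)
layer 2 (grasp) active — suppresses: (2, -3)
layer 3 (recharge) idle — unchanged: (2, -3)
layer 4 (dock) idle — unchanged: (2, -3)
→ actuator (2, -3)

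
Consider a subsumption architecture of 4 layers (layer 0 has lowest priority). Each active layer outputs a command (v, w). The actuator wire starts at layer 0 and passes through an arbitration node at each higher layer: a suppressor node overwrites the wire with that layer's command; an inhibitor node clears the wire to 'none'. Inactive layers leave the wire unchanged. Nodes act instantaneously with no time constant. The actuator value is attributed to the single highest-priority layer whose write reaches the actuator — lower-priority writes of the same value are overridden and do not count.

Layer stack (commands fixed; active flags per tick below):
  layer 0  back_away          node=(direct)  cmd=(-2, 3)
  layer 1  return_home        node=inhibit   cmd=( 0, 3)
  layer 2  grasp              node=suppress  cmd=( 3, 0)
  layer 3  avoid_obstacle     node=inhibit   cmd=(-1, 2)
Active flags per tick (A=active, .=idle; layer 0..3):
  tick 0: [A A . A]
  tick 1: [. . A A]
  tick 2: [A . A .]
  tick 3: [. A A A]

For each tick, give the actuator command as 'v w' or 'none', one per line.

none
none
3 0
none

tick 0:
  [0] back_away on; wire := (-2, 3)
  [1] return_home on (inhibit); wire := none
  [2] grasp off; pass none
  [3] avoid_obstacle on (inhibit); wire := none
  output none
tick 1:
  [0] back_away off; wire := none
  [1] return_home off; pass none
  [2] grasp on (suppress); wire := (3, 0)
  [3] avoid_obstacle on (inhibit); wire := none
  output none
tick 2:
  [0] back_away on; wire := (-2, 3)
  [1] return_home off; pass (-2, 3)
  [2] grasp on (suppress); wire := (3, 0)
  [3] avoid_obstacle off; pass (3, 0)
  output (3, 0)
tick 3:
  [0] back_away off; wire := none
  [1] return_home on (inhibit); wire := none
  [2] grasp on (suppress); wire := (3, 0)
  [3] avoid_obstacle on (inhibit); wire := none
  output none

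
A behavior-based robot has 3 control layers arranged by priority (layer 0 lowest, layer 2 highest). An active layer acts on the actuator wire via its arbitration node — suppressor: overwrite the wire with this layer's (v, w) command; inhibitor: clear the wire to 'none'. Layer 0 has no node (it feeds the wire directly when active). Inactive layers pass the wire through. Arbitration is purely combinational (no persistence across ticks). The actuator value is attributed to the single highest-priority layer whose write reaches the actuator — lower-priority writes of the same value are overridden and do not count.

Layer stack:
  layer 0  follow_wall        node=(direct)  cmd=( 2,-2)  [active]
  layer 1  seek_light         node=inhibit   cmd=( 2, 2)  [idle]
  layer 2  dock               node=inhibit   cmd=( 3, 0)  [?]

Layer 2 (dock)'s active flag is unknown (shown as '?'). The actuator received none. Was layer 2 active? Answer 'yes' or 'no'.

If layer 2 is active=yes:
  actuator would be none
If layer 2 is active=no:
  actuator would be (2, -2)
Observed none, so layer 2 was active.

yes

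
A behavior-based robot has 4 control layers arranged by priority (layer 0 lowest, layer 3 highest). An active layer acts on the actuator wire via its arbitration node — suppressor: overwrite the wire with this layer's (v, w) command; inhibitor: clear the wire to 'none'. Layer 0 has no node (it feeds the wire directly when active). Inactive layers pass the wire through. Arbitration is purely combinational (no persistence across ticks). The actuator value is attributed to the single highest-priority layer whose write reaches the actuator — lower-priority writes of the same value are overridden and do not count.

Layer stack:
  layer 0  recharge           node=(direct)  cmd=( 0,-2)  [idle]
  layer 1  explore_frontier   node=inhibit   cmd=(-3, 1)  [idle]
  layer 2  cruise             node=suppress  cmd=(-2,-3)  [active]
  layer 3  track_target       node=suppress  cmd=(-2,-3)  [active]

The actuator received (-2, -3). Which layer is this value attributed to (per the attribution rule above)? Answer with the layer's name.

track_target

[0] recharge off; wire := none
[1] explore_frontier off; pass none
[2] cruise on (suppress); wire := (-2, -3)
[3] track_target on (suppress); wire := (-2, -3)
output (-2, -3)
last writer: layer 3 = track_target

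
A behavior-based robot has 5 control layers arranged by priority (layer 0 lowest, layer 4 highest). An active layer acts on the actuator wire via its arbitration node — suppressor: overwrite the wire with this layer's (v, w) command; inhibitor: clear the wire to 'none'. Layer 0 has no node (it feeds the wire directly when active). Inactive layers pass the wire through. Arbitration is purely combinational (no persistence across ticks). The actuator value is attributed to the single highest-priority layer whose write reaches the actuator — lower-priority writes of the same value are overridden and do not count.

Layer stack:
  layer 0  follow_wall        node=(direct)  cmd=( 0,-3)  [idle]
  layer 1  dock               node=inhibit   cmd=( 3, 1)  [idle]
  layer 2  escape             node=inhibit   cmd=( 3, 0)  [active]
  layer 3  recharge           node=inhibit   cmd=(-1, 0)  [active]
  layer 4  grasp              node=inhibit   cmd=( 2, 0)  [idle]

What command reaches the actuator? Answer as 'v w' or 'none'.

L0 follow_wall: idle → wire = none
L1 dock: idle → wire stays none
L2 escape: active, inhibitor → wire = none
L3 recharge: active, inhibitor → wire = none
L4 grasp: idle → wire stays none
actuator = none

none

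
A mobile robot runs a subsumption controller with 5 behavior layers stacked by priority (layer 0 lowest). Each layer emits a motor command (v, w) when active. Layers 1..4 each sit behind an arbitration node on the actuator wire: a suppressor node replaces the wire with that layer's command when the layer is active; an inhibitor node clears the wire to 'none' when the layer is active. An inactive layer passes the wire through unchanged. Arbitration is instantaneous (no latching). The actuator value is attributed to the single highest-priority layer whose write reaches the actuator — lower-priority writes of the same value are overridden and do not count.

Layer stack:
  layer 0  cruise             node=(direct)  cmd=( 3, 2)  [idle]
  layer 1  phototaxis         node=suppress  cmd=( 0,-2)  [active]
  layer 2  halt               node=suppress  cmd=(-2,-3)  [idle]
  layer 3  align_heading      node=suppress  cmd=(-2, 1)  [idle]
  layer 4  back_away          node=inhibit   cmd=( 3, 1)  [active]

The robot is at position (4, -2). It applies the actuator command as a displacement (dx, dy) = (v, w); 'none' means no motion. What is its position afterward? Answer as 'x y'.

layer 0 (cruise) idle — none
layer 1 (phototaxis) active — suppresses: (0, -2)
layer 2 (halt) idle — unchanged: (0, -2)
layer 3 (align_heading) idle — unchanged: (0, -2)
layer 4 (back_away) active — inhibits: none
→ actuator none
position: (4, -2) + none = (4, -2)

4 -2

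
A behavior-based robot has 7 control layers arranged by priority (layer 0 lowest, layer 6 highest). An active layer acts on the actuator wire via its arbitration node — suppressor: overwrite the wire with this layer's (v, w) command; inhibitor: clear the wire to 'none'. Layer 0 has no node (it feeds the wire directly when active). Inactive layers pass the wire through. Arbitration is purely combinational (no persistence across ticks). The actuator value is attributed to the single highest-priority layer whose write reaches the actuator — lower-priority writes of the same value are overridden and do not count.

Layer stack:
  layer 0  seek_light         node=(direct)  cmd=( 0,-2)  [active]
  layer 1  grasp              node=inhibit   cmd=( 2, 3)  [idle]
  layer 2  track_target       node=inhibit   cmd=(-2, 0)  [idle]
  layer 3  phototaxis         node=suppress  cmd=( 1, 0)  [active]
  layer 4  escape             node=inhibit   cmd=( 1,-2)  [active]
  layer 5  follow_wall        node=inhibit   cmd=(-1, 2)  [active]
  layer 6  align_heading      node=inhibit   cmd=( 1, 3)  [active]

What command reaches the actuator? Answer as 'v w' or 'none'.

none

L0 seek_light: active, feeds wire = (0, -2)
L1 grasp: idle → wire stays (0, -2)
L2 track_target: idle → wire stays (0, -2)
L3 phototaxis: active, suppressor → wire = (1, 0)
L4 escape: active, inhibitor → wire = none
L5 follow_wall: active, inhibitor → wire = none
L6 align_heading: active, inhibitor → wire = none
actuator = none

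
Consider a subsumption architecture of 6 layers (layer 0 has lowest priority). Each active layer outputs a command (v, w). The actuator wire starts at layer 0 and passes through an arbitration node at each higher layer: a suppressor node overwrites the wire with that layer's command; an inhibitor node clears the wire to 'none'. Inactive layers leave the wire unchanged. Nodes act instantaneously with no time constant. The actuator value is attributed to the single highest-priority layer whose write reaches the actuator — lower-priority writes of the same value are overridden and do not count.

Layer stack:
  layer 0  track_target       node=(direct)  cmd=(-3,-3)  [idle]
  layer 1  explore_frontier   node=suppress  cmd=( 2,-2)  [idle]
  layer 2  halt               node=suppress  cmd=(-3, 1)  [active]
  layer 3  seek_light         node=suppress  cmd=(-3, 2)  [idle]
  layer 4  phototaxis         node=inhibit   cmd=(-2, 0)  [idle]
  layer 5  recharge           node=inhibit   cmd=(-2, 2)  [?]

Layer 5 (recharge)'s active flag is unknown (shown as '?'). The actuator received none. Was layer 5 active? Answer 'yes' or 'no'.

If layer 5 is active=yes:
  actuator would be none
If layer 5 is active=no:
  actuator would be (-3, 1)
Observed none, so layer 5 was active.

yes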